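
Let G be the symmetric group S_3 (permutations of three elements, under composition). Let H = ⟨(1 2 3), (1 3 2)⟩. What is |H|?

|⟨(1 2 3)⟩| = 3 and |⟨(1 3 2)⟩| = 3, so |H| is a multiple of lcm(3, 3) = 3 and divides |G| = 6.
Closing under the operation: H = {e, (1 2 3), (1 3 2)}, so |H| = 3.

3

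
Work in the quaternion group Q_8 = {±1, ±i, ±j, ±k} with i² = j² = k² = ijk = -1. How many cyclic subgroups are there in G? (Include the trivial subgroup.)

A cyclic subgroup of order d is generated by each of its φ(d) elements of order d, so the cyclic subgroups of order d number (#elements of order d)/φ(d).
Cyclic subgroups by order — order 1: 1; order 2: 1; order 4: 3.
Total: 5.

5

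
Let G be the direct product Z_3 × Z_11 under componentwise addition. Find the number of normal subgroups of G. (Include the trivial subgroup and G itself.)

G is abelian, so every subgroup is normal.
G has 4 subgroups in total, hence 4 normal subgroups.

4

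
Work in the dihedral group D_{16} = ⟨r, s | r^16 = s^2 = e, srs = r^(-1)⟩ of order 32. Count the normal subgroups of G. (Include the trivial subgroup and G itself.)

8

G has 36 subgroups. Checking conjugation-invariance by order — order 1: 1/1 normal; order 2: 1/17 normal; order 4: 1/9 normal; order 8: 1/5 normal; order 16: 3/3 normal; order 32: 1/1 normal.
Total normal subgroups: 8.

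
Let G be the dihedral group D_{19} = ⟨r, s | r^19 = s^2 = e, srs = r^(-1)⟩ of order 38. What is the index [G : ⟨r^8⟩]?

2

|⟨r^8⟩| = 19 and |G| = 38.
By Lagrange, [G : H] = |G|/|H| = 38/19 = 2.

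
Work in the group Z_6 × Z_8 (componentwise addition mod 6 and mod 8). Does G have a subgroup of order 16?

Yes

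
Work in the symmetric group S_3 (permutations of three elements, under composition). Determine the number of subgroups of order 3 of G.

1

|G| = 6 and 3 | 6, so subgroups of order 3 are possible by Lagrange.
The subgroups of order 3 are: {e, (1 2 3), (1 3 2)}.
So G has 1 subgroup of order 3.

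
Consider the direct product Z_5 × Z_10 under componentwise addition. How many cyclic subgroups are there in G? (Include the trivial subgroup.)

14

Group the elements of G by the cyclic subgroup they generate; each cyclic subgroup of order d accounts for φ(d) elements.
Cyclic subgroups by order — order 1: 1; order 2: 1; order 5: 6; order 10: 6.
Total: 14.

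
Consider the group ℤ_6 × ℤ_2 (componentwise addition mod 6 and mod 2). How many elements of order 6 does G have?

An element (a,b) has order lcm(ord(a), ord(b)); count pairs with lcm equal to 6.
Enumerating gives 6 such elements.

6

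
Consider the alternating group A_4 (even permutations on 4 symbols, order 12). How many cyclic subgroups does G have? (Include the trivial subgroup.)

Each element a generates a cyclic subgroup ⟨a⟩; distinct elements may generate the same one (a cyclic group of order d has φ(d) generators).
Cyclic subgroups by order — order 1: 1; order 2: 3; order 3: 4.
Total: 8.

8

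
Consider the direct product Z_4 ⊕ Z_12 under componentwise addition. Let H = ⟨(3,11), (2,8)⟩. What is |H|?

|⟨(3,11)⟩| = 12 and |⟨(2,8)⟩| = 6, so |H| is a multiple of lcm(12, 6) = 12 and divides |G| = 48.
Closing under the operation: H = {(0,0), (0,2), (0,4), (0,6), (0,8), (0,10), (1,1), (1,3), (1,5), (1,7), (1,9), (1,11), (2,0), (2,2), (2,4), (2,6), (2,8), (2,10), (3,1), (3,3), (3,5), (3,7), (3,9), (3,11)}, so |H| = 24.

24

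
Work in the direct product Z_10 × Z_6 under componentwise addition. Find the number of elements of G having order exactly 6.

An element (a,b) has order lcm(ord(a), ord(b)); count pairs with lcm equal to 6.
Enumerating gives 6 such elements.

6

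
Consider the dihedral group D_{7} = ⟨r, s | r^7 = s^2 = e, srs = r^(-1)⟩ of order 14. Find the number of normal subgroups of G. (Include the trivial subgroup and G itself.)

3

G has 10 subgroups. Checking conjugation-invariance by order — order 1: 1/1 normal; order 2: 0/7 normal; order 7: 1/1 normal; order 14: 1/1 normal.
Total normal subgroups: 3.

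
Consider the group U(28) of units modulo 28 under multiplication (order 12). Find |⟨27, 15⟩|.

4

|⟨27⟩| = 2 and |⟨15⟩| = 2, so |H| is a multiple of lcm(2, 2) = 2 and divides |G| = 12.
Closing under the operation: H = {1, 13, 15, 27}, so |H| = 4.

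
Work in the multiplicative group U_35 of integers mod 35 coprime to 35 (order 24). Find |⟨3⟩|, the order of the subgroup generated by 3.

Compute successive powers of 3 mod 35: 3, 9, 27, 11, 33, 29, 17, 16, …; 3^12 ≡ 1 (mod 35).
So |⟨3⟩| = 12.

12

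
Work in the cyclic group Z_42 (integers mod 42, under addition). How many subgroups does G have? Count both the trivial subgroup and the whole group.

Subgroups of the cyclic group Z_42 correspond bijectively to divisors of 42.
Divisors of 42: 1, 2, 3, 6, 7, 14, 21, 42.
So Z_42 has 8 subgroups.

8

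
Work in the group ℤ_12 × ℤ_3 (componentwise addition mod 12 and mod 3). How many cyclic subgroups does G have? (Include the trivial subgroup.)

15

Group the elements of G by the cyclic subgroup they generate; each cyclic subgroup of order d accounts for φ(d) elements.
Cyclic subgroups by order — order 1: 1; order 2: 1; order 3: 4; order 4: 1; order 6: 4; order 12: 4.
Total: 15.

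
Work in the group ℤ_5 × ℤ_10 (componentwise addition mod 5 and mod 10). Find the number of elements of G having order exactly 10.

An element (a,b) has order lcm(ord(a), ord(b)); count pairs with lcm equal to 10.
Enumerating gives 24 such elements.

24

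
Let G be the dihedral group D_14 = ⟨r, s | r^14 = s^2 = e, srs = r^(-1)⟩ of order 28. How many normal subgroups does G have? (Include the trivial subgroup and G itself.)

7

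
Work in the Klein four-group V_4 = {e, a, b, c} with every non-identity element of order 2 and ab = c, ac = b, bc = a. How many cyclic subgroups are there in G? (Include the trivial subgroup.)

Group the elements of G by the cyclic subgroup they generate; each cyclic subgroup of order d accounts for φ(d) elements.
Cyclic subgroups by order — order 1: 1; order 2: 3.
Total: 4.

4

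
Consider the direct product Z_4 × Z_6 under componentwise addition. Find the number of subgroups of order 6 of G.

|G| = 24 and 6 | 24, so subgroups of order 6 are possible by Lagrange.
The subgroups of order 6 are: {(0,0), (0,1), (0,2), (0,3), (0,4), (0,5)}; {(0,0), (0,2), (0,4), (2,0), (2,2), (2,4)}; {(0,0), (0,2), (0,4), (2,1), (2,3), (2,5)}.
So G has 3 subgroups of order 6.

3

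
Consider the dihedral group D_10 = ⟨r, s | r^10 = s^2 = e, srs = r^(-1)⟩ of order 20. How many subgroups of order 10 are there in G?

|G| = 20 and 10 | 20, so subgroups of order 10 are possible by Lagrange.
The subgroups of order 10 are: {e, r, r^2, r^3, r^4, r^5, r^6, r^7, r^8, r^9}; {e, r^2, r^4, r^6, r^8, s, r^2s, r^4s, r^6s, r^8s}; {e, r^2, r^4, r^6, r^8, rs, r^3s, r^5s, r^7s, r^9s}.
So G has 3 subgroups of order 10.

3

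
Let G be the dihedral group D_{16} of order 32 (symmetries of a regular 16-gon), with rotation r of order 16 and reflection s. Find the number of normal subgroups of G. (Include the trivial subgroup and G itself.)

G has 36 subgroups. Checking conjugation-invariance by order — order 1: 1/1 normal; order 2: 1/17 normal; order 4: 1/9 normal; order 8: 1/5 normal; order 16: 3/3 normal; order 32: 1/1 normal.
Total normal subgroups: 8.

8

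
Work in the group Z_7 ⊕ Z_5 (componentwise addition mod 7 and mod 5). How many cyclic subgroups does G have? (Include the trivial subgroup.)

4

Group the elements of G by the cyclic subgroup they generate; each cyclic subgroup of order d accounts for φ(d) elements.
Cyclic subgroups by order — order 1: 1; order 5: 1; order 7: 1; order 35: 1.
Total: 4.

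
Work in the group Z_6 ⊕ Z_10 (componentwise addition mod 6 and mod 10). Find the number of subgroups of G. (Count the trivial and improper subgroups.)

20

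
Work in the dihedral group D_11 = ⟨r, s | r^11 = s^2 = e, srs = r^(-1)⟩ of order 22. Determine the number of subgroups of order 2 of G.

11

|G| = 22 and 2 | 22, so subgroups of order 2 are possible by Lagrange.
The subgroups of order 2 are: {e, r^10s}; {e, r^2s}; {e, r^3s}; {e, r^4s}; … (11 in all).
So G has 11 subgroups of order 2.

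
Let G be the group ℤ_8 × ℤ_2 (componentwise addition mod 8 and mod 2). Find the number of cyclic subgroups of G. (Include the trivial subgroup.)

Each element a generates a cyclic subgroup ⟨a⟩; distinct elements may generate the same one (a cyclic group of order d has φ(d) generators).
Cyclic subgroups by order — order 1: 1; order 2: 3; order 4: 2; order 8: 2.
Total: 8.

8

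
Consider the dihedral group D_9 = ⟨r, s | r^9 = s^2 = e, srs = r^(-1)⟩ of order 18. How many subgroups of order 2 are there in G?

9

|G| = 18 and 2 | 18, so subgroups of order 2 are possible by Lagrange.
The subgroups of order 2 are: {e, r^2s}; {e, r^3s}; {e, r^4s}; {e, r^5s}; … (9 in all).
So G has 9 subgroups of order 2.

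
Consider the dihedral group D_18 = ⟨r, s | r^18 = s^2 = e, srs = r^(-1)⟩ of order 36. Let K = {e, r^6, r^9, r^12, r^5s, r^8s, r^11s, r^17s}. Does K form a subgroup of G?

|K| = 8 does not divide |G| = 36, so by Lagrange K is not a subgroup.

No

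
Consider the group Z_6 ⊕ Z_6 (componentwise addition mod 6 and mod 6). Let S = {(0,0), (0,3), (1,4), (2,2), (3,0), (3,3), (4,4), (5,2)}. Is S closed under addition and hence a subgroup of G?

No

|S| = 8 does not divide |G| = 36, so by Lagrange S is not a subgroup.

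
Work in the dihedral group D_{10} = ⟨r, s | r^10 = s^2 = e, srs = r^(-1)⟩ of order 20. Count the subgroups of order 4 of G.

|G| = 20 and 4 | 20, so subgroups of order 4 are possible by Lagrange.
The subgroups of order 4 are: {e, r^5, r^2s, r^7s}; {e, r^5, r^3s, r^8s}; {e, r^5, r^4s, r^9s}; {e, r^5, s, r^5s}; … (5 in all).
So G has 5 subgroups of order 4.

5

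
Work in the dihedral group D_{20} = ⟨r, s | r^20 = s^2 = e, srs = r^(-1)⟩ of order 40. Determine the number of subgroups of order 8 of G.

5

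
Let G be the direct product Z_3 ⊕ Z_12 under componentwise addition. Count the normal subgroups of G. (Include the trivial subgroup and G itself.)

G is abelian, so every subgroup is normal.
G has 18 subgroups in total, hence 18 normal subgroups.

18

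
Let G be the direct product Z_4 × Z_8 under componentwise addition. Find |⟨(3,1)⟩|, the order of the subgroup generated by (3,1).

The order of (3,1) in Z_4 × Z_8 is lcm(ord(3) in Z_4, ord(1) in Z_8).
ord(3) = 4 and ord(1) = 8, so |⟨(3,1)⟩| = lcm(4, 8) = 8.

8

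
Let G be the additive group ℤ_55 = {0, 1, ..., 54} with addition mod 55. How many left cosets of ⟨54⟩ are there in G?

1

|⟨54⟩| = 55 and |G| = 55.
By Lagrange, [G : H] = |G|/|H| = 55/55 = 1.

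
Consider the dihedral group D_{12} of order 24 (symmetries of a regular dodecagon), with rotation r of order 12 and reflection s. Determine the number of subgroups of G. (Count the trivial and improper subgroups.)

34

|G| = 24, so by Lagrange every subgroup order divides 24. Divisors: 1, 2, 3, 4, 6, 8, 12, 24.
Subgroups by order — order 1: 1; order 2: 13; order 3: 1; order 4: 7; order 6: 5; order 8: 3; order 12: 3; order 24: 1.
Total: 1 + 13 + 1 + 7 + 5 + 3 + 3 + 1 = 34.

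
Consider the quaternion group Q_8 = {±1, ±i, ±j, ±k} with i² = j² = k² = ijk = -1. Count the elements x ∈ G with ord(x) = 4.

6

The elements of order 4 are: i, -i, j, -j, k, -k.
That's 6.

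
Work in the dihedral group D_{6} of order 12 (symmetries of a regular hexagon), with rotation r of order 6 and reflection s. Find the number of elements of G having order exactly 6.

2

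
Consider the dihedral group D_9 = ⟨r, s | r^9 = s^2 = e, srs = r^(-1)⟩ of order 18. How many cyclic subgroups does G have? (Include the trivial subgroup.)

Group the elements of G by the cyclic subgroup they generate; each cyclic subgroup of order d accounts for φ(d) elements.
Cyclic subgroups by order — order 1: 1; order 2: 9; order 3: 1; order 9: 1.
Total: 12.

12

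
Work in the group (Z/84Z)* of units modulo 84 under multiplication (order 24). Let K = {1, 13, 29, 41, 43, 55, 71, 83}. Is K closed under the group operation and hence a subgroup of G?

Yes

|K| = 8 divides |G| = 24, consistent with Lagrange.
K contains the identity, every element's inverse is in K, and K is closed under ·: it is a subgroup.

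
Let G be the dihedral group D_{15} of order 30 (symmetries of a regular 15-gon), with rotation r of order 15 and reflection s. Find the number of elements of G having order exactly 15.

8

The elements of order 15 are: r, r^2, r^4, r^7, r^8, r^11, r^13, r^14.
That's 8.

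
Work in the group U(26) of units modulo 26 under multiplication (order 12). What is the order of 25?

2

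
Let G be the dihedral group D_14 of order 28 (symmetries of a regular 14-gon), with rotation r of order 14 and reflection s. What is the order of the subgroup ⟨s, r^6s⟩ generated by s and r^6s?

14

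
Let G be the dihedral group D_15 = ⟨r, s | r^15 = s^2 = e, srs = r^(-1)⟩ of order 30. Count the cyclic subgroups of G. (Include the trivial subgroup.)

Group the elements of G by the cyclic subgroup they generate; each cyclic subgroup of order d accounts for φ(d) elements.
Cyclic subgroups by order — order 1: 1; order 2: 15; order 3: 1; order 5: 1; order 15: 1.
Total: 19.

19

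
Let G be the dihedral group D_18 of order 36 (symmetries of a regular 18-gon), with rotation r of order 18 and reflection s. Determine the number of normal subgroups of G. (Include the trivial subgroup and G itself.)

G has 45 subgroups. Checking conjugation-invariance by order — order 1: 1/1 normal; order 2: 1/19 normal; order 3: 1/1 normal; order 4: 0/9 normal; order 6: 1/7 normal; order 9: 1/1 normal; order 12: 0/3 normal; order 18: 3/3 normal; order 36: 1/1 normal.
Total normal subgroups: 9.

9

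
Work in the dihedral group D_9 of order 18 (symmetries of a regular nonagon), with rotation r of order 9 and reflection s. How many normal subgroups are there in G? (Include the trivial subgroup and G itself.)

G has 16 subgroups. Checking conjugation-invariance by order — order 1: 1/1 normal; order 2: 0/9 normal; order 3: 1/1 normal; order 6: 0/3 normal; order 9: 1/1 normal; order 18: 1/1 normal.
Total normal subgroups: 4.

4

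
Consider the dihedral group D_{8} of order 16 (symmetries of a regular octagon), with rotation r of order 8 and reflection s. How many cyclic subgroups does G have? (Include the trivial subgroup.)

A cyclic subgroup of order d is generated by each of its φ(d) elements of order d, so the cyclic subgroups of order d number (#elements of order d)/φ(d).
Cyclic subgroups by order — order 1: 1; order 2: 9; order 4: 1; order 8: 1.
Total: 12.

12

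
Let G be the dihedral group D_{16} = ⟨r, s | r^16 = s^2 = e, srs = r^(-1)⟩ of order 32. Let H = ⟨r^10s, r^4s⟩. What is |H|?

16

|⟨r^10s⟩| = 2 and |⟨r^4s⟩| = 2, so |H| is a multiple of lcm(2, 2) = 2 and divides |G| = 32.
Closing under the operation: H = {e, r^2, r^4, r^6, r^8, r^10, r^12, r^14, s, r^2s, r^4s, r^6s, r^8s, r^10s, r^12s, r^14s}, so |H| = 16.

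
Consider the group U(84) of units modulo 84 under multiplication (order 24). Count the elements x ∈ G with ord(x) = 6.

14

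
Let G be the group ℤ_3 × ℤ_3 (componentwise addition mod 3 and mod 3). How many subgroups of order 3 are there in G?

|G| = 9 and 3 | 9, so subgroups of order 3 are possible by Lagrange.
The subgroups of order 3 are: {(0,0), (0,1), (0,2)}; {(0,0), (1,0), (2,0)}; {(0,0), (1,1), (2,2)}; {(0,0), (1,2), (2,1)}.
So G has 4 subgroups of order 3.

4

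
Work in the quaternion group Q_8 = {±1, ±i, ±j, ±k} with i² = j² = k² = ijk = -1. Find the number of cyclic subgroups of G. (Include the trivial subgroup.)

Group the elements of G by the cyclic subgroup they generate; each cyclic subgroup of order d accounts for φ(d) elements.
Cyclic subgroups by order — order 1: 1; order 2: 1; order 4: 3.
Total: 5.

5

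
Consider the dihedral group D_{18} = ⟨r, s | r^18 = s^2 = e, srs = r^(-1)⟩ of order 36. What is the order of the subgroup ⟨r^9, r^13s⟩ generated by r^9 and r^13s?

|⟨r^9⟩| = 2 and |⟨r^13s⟩| = 2, so |H| is a multiple of lcm(2, 2) = 2 and divides |G| = 36.
Closing under the operation: H = {e, r^9, r^4s, r^13s}, so |H| = 4.

4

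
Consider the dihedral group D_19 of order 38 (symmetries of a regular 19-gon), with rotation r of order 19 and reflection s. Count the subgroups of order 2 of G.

19

|G| = 38 and 2 | 38, so subgroups of order 2 are possible by Lagrange.
The subgroups of order 2 are: {e, r^10s}; {e, r^11s}; {e, r^12s}; {e, r^13s}; … (19 in all).
So G has 19 subgroups of order 2.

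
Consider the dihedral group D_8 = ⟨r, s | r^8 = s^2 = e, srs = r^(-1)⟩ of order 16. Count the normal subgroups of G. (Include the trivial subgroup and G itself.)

G has 19 subgroups. Checking conjugation-invariance by order — order 1: 1/1 normal; order 2: 1/9 normal; order 4: 1/5 normal; order 8: 3/3 normal; order 16: 1/1 normal.
Total normal subgroups: 7.

7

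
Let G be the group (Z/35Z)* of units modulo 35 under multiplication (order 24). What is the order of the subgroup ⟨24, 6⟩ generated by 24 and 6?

|⟨24⟩| = 6 and |⟨6⟩| = 2, so |H| is a multiple of lcm(6, 2) = 6 and divides |G| = 24.
Closing under the operation: H = {1, 4, 6, 9, 11, 16, 19, 24, 26, 29, 31, 34}, so |H| = 12.

12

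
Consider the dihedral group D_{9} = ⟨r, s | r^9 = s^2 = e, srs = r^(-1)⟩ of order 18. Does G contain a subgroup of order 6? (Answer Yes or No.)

6 | 18. A subgroup of order 6 is {e, r^3, r^6, r^2s, r^5s, r^8s}.

Yes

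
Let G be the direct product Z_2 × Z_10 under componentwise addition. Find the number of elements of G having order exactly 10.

12

An element (a,b) has order lcm(ord(a), ord(b)); count pairs with lcm equal to 10.
Enumerating gives 12 such elements.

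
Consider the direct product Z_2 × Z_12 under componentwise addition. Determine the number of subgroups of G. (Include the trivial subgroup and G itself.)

16

|G| = 24, so by Lagrange every subgroup order divides 24. Divisors: 1, 2, 3, 4, 6, 8, 12, 24.
Subgroups by order — order 1: 1; order 2: 3; order 3: 1; order 4: 3; order 6: 3; order 8: 1; order 12: 3; order 24: 1.
Total: 1 + 3 + 1 + 3 + 3 + 1 + 3 + 1 = 16.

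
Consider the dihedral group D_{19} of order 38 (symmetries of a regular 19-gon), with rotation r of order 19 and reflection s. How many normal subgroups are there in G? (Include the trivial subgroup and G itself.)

G has 22 subgroups. Checking conjugation-invariance by order — order 1: 1/1 normal; order 2: 0/19 normal; order 19: 1/1 normal; order 38: 1/1 normal.
Total normal subgroups: 3.

3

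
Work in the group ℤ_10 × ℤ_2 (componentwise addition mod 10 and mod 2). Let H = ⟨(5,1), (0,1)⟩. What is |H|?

4

|⟨(5,1)⟩| = 2 and |⟨(0,1)⟩| = 2, so |H| is a multiple of lcm(2, 2) = 2 and divides |G| = 20.
Closing under the operation: H = {(0,0), (0,1), (5,0), (5,1)}, so |H| = 4.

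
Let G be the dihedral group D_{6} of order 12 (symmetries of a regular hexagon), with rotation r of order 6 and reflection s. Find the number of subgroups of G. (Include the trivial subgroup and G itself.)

|G| = 12, so by Lagrange every subgroup order divides 12. Divisors: 1, 2, 3, 4, 6, 12.
Subgroups by order — order 1: 1; order 2: 7; order 3: 1; order 4: 3; order 6: 3; order 12: 1.
Total: 1 + 7 + 1 + 3 + 3 + 1 = 16.

16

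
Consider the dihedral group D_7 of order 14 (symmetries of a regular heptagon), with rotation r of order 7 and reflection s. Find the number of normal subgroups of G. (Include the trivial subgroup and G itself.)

G has 10 subgroups. Checking conjugation-invariance by order — order 1: 1/1 normal; order 2: 0/7 normal; order 7: 1/1 normal; order 14: 1/1 normal.
Total normal subgroups: 3.

3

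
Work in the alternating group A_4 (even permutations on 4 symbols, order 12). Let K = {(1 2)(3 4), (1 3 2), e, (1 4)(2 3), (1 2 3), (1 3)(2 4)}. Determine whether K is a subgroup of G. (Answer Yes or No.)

No

Closure fails: (1 3 2) ∘ (1 2)(3 4) = (2 3 4) ∉ K. So K is not a subgroup.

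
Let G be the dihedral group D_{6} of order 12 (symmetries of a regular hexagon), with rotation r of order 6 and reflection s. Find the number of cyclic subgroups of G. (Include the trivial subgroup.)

10

A cyclic subgroup of order d is generated by each of its φ(d) elements of order d, so the cyclic subgroups of order d number (#elements of order d)/φ(d).
Cyclic subgroups by order — order 1: 1; order 2: 7; order 3: 1; order 6: 1.
Total: 10.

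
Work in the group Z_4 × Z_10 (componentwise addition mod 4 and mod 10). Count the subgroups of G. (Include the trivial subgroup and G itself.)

16

|G| = 40, so by Lagrange every subgroup order divides 40. Divisors: 1, 2, 4, 5, 8, 10, 20, 40.
Subgroups by order — order 1: 1; order 2: 3; order 4: 3; order 5: 1; order 8: 1; order 10: 3; order 20: 3; order 40: 1.
Total: 1 + 3 + 3 + 1 + 1 + 3 + 3 + 1 = 16.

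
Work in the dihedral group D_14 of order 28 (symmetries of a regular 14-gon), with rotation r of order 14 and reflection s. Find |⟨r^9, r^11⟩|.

|⟨r^9⟩| = 14 and |⟨r^11⟩| = 14, so |H| is a multiple of lcm(14, 14) = 14 and divides |G| = 28.
Closing under the operation: H = {e, r, r^2, r^3, r^4, r^5, r^6, r^7, r^8, r^9, r^10, r^11, r^12, r^13}, so |H| = 14.

14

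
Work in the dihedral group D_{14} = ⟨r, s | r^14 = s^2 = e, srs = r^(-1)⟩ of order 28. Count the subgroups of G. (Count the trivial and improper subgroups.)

28

|G| = 28, so by Lagrange every subgroup order divides 28. Divisors: 1, 2, 4, 7, 14, 28.
Subgroups by order — order 1: 1; order 2: 15; order 4: 7; order 7: 1; order 14: 3; order 28: 1.
Total: 1 + 15 + 7 + 1 + 3 + 1 = 28.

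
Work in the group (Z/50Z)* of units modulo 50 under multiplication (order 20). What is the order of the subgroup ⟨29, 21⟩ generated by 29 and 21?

10

|⟨29⟩| = 10 and |⟨21⟩| = 5, so |H| is a multiple of lcm(10, 5) = 10 and divides |G| = 20.
Closing under the operation: H = {1, 9, 11, 19, 21, 29, 31, 39, 41, 49}, so |H| = 10.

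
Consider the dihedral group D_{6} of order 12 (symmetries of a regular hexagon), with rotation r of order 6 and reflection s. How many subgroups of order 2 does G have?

7

|G| = 12 and 2 | 12, so subgroups of order 2 are possible by Lagrange.
The subgroups of order 2 are: {e, r^2s}; {e, r^3}; {e, r^3s}; {e, r^4s}; … (7 in all).
So G has 7 subgroups of order 2.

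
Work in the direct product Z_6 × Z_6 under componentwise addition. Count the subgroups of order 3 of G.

4

|G| = 36 and 3 | 36, so subgroups of order 3 are possible by Lagrange.
The subgroups of order 3 are: {(0,0), (0,2), (0,4)}; {(0,0), (2,0), (4,0)}; {(0,0), (2,2), (4,4)}; {(0,0), (2,4), (4,2)}.
So G has 4 subgroups of order 3.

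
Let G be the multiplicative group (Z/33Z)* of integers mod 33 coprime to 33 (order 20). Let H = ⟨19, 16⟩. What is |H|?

10

|⟨19⟩| = 10 and |⟨16⟩| = 5, so |H| is a multiple of lcm(10, 5) = 10 and divides |G| = 20.
Closing under the operation: H = {1, 4, 7, 10, 13, 16, 19, 25, 28, 31}, so |H| = 10.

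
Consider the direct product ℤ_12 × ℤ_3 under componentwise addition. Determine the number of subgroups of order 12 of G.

4

|G| = 36 and 12 | 36, so subgroups of order 12 are possible by Lagrange.
The subgroups of order 12 are: {(0,0), (0,1), (0,2), (3,0), (3,1), (3,2), (6,0), (6,1), (6,2), (9,0), (9,1), (9,2)}; {(0,0), (1,0), (2,0), (3,0), (4,0), (5,0), (6,0), (7,0), (8,0), (9,0), (10,0), (11,0)}; {(0,0), (1,1), (2,2), (3,0), (4,1), (5,2), (6,0), (7,1), (8,2), (9,0), (10,1), (11,2)}; {(0,0), (1,2), (2,1), (3,0), (4,2), (5,1), (6,0), (7,2), (8,1), (9,0), (10,2), (11,1)}.
So G has 4 subgroups of order 12.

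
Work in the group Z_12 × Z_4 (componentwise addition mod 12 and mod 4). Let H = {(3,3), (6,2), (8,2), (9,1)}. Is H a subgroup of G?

The identity (0,0) ∉ H, so H is not a subgroup.

No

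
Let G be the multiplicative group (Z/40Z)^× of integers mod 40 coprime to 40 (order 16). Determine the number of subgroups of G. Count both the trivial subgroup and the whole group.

|G| = 16, so by Lagrange every subgroup order divides 16. Divisors: 1, 2, 4, 8, 16.
Subgroups by order — order 1: 1; order 2: 7; order 4: 11; order 8: 7; order 16: 1.
Total: 1 + 7 + 11 + 7 + 1 = 27.

27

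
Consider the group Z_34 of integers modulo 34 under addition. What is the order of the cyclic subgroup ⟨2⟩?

17

In Z_34, the order of an element a is n/gcd(a, n).
gcd(2, 34) = 2, so |⟨2⟩| = 34/2 = 17.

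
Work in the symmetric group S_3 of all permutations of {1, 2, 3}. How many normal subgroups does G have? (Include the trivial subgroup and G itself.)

G has 6 subgroups. Checking conjugation-invariance by order — order 1: 1/1 normal; order 2: 0/3 normal; order 3: 1/1 normal; order 6: 1/1 normal.
Total normal subgroups: 3.

3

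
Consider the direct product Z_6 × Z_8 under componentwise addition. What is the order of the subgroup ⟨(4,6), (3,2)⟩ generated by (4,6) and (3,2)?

24

|⟨(4,6)⟩| = 12 and |⟨(3,2)⟩| = 4, so |H| is a multiple of lcm(12, 4) = 12 and divides |G| = 48.
Closing under the operation: H = {(0,0), (0,2), (0,4), (0,6), (1,0), (1,2), (1,4), (1,6), (2,0), (2,2), (2,4), (2,6), (3,0), (3,2), (3,4), (3,6), (4,0), (4,2), (4,4), (4,6), (5,0), (5,2), (5,4), (5,6)}, so |H| = 24.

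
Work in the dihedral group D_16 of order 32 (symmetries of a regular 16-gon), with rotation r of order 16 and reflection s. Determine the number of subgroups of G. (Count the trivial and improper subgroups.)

36

|G| = 32, so by Lagrange every subgroup order divides 32. Divisors: 1, 2, 4, 8, 16, 32.
Subgroups by order — order 1: 1; order 2: 17; order 4: 9; order 8: 5; order 16: 3; order 32: 1.
Total: 1 + 17 + 9 + 5 + 3 + 1 = 36.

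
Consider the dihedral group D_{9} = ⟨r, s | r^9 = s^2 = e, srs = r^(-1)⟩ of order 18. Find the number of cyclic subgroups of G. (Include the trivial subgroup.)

Group the elements of G by the cyclic subgroup they generate; each cyclic subgroup of order d accounts for φ(d) elements.
Cyclic subgroups by order — order 1: 1; order 2: 9; order 3: 1; order 9: 1.
Total: 12.

12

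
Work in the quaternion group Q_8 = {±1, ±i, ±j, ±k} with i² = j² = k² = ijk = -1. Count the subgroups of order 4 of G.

3

|G| = 8 and 4 | 8, so subgroups of order 4 are possible by Lagrange.
The subgroups of order 4 are: {1, -1, i, -i}; {1, -1, j, -j}; {1, -1, k, -k}.
So G has 3 subgroups of order 4.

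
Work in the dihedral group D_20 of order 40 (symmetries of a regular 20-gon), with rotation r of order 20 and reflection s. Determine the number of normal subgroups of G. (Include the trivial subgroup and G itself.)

9

G has 48 subgroups. Checking conjugation-invariance by order — order 1: 1/1 normal; order 2: 1/21 normal; order 4: 1/11 normal; order 5: 1/1 normal; order 8: 0/5 normal; order 10: 1/5 normal; order 20: 3/3 normal; order 40: 1/1 normal.
Total normal subgroups: 9.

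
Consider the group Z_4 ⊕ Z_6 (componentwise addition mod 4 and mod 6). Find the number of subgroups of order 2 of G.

|G| = 24 and 2 | 24, so subgroups of order 2 are possible by Lagrange.
The subgroups of order 2 are: {(0,0), (0,3)}; {(0,0), (2,0)}; {(0,0), (2,3)}.
So G has 3 subgroups of order 2.

3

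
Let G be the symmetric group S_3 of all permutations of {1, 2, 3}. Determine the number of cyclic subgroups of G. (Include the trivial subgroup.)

Group the elements of G by the cyclic subgroup they generate; each cyclic subgroup of order d accounts for φ(d) elements.
Cyclic subgroups by order — order 1: 1; order 2: 3; order 3: 1.
Total: 5.

5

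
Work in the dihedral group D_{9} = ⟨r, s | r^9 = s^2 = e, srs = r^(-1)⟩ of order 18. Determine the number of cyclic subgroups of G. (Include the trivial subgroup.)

A cyclic subgroup of order d is generated by each of its φ(d) elements of order d, so the cyclic subgroups of order d number (#elements of order d)/φ(d).
Cyclic subgroups by order — order 1: 1; order 2: 9; order 3: 1; order 9: 1.
Total: 12.

12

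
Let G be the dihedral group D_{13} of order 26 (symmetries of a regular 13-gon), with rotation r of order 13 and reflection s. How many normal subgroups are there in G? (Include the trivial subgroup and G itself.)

3

G has 16 subgroups. Checking conjugation-invariance by order — order 1: 1/1 normal; order 2: 0/13 normal; order 13: 1/1 normal; order 26: 1/1 normal.
Total normal subgroups: 3.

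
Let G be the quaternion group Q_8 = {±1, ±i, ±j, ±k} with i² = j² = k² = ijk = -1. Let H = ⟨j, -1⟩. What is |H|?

4

|⟨j⟩| = 4 and |⟨-1⟩| = 2, so |H| is a multiple of lcm(4, 2) = 4 and divides |G| = 8.
Closing under the operation: H = {1, -1, j, -j}, so |H| = 4.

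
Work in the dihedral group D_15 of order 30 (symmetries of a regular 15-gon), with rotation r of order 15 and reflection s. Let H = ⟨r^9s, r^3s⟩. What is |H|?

10

|⟨r^9s⟩| = 2 and |⟨r^3s⟩| = 2, so |H| is a multiple of lcm(2, 2) = 2 and divides |G| = 30.
Closing under the operation: H = {e, r^3, r^6, r^9, r^12, s, r^3s, r^6s, r^9s, r^12s}, so |H| = 10.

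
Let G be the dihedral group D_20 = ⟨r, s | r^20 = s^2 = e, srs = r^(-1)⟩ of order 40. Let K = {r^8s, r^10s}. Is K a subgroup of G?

The identity e ∉ K, so K is not a subgroup.

No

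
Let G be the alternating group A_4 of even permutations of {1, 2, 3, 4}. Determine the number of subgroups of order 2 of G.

|G| = 12 and 2 | 12, so subgroups of order 2 are possible by Lagrange.
The subgroups of order 2 are: {e, (1 2)(3 4)}; {e, (1 3)(2 4)}; {e, (1 4)(2 3)}.
So G has 3 subgroups of order 2.

3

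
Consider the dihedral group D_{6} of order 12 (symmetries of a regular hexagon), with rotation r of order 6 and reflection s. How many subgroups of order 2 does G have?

|G| = 12 and 2 | 12, so subgroups of order 2 are possible by Lagrange.
The subgroups of order 2 are: {e, r^2s}; {e, r^3}; {e, r^3s}; {e, r^4s}; … (7 in all).
So G has 7 subgroups of order 2.

7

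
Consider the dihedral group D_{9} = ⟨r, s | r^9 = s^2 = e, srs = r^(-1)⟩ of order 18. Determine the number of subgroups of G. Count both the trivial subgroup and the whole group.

16

|G| = 18, so by Lagrange every subgroup order divides 18. Divisors: 1, 2, 3, 6, 9, 18.
Subgroups by order — order 1: 1; order 2: 9; order 3: 1; order 6: 3; order 9: 1; order 18: 1.
Total: 1 + 9 + 1 + 3 + 1 + 1 = 16.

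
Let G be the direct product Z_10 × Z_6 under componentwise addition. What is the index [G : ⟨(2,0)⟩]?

12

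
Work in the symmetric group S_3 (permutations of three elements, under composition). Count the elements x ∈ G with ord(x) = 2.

The elements of order 2 are: (2 3), (1 2), (1 3).
That's 3.

3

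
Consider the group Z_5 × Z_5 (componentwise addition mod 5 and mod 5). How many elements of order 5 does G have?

24

An element (a,b) has order lcm(ord(a), ord(b)); count pairs with lcm equal to 5.
Enumerating gives 24 such elements.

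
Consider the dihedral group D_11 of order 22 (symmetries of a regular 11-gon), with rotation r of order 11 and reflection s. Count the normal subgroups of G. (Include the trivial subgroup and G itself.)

G has 14 subgroups. Checking conjugation-invariance by order — order 1: 1/1 normal; order 2: 0/11 normal; order 11: 1/1 normal; order 22: 1/1 normal.
Total normal subgroups: 3.

3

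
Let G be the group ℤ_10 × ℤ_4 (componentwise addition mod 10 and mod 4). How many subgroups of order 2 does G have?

3

|G| = 40 and 2 | 40, so subgroups of order 2 are possible by Lagrange.
The subgroups of order 2 are: {(0,0), (0,2)}; {(0,0), (5,0)}; {(0,0), (5,2)}.
So G has 3 subgroups of order 2.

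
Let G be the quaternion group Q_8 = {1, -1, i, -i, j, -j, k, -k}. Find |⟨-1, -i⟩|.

|⟨-1⟩| = 2 and |⟨-i⟩| = 4, so |H| is a multiple of lcm(2, 4) = 4 and divides |G| = 8.
Closing under the operation: H = {1, -1, i, -i}, so |H| = 4.

4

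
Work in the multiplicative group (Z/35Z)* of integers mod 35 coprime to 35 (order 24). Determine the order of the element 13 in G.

Compute successive powers of 13 mod 35: 13, 29, 27, 1; 13^4 ≡ 1 (mod 35).
So |⟨13⟩| = 4.

4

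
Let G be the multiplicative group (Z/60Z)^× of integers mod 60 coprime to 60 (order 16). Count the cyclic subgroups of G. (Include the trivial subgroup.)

12

Group the elements of G by the cyclic subgroup they generate; each cyclic subgroup of order d accounts for φ(d) elements.
Cyclic subgroups by order — order 1: 1; order 2: 7; order 4: 4.
Total: 12.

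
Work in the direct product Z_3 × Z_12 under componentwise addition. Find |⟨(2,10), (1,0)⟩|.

|⟨(2,10)⟩| = 6 and |⟨(1,0)⟩| = 3, so |H| is a multiple of lcm(6, 3) = 6 and divides |G| = 36.
Closing under the operation: H = {(0,0), (0,2), (0,4), (0,6), (0,8), (0,10), (1,0), (1,2), (1,4), (1,6), (1,8), (1,10), (2,0), (2,2), (2,4), (2,6), (2,8), (2,10)}, so |H| = 18.

18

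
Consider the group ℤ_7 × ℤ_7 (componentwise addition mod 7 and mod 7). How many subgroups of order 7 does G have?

|G| = 49 and 7 | 49, so subgroups of order 7 are possible by Lagrange.
The subgroups of order 7 are: {(0,0), (0,1), (0,2), (0,3), (0,4), (0,5), (0,6)}; {(0,0), (1,0), (2,0), (3,0), (4,0), (5,0), (6,0)}; {(0,0), (1,1), (2,2), (3,3), (4,4), (5,5), (6,6)}; {(0,0), (1,2), (2,4), (3,6), (4,1), (5,3), (6,5)}; … (8 in all).
So G has 8 subgroups of order 7.

8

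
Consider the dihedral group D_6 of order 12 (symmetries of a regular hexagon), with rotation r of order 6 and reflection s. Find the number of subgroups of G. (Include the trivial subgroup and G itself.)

|G| = 12, so by Lagrange every subgroup order divides 12. Divisors: 1, 2, 3, 4, 6, 12.
Subgroups by order — order 1: 1; order 2: 7; order 3: 1; order 4: 3; order 6: 3; order 12: 1.
Total: 1 + 7 + 1 + 3 + 3 + 1 = 16.

16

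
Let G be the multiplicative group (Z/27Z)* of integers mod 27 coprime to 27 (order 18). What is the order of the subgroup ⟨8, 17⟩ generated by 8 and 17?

|⟨8⟩| = 6 and |⟨17⟩| = 6, so |H| is a multiple of lcm(6, 6) = 6 and divides |G| = 18.
Closing under the operation: H = {1, 8, 10, 17, 19, 26}, so |H| = 6.

6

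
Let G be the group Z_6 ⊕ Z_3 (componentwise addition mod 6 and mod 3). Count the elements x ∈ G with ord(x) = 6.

8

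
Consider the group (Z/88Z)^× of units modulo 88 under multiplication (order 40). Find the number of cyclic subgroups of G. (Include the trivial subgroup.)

Group the elements of G by the cyclic subgroup they generate; each cyclic subgroup of order d accounts for φ(d) elements.
Cyclic subgroups by order — order 1: 1; order 2: 7; order 5: 1; order 10: 7.
Total: 16.

16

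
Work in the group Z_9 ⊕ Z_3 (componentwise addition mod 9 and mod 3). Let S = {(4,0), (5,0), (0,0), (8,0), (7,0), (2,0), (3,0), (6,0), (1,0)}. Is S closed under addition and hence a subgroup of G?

|S| = 9 divides |G| = 27, consistent with Lagrange.
S contains the identity, every element's inverse is in S, and S is closed under +: it is a subgroup.
In fact S = ⟨(4,0)⟩.

Yes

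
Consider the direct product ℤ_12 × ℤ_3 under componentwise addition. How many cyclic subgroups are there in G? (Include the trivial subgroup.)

Group the elements of G by the cyclic subgroup they generate; each cyclic subgroup of order d accounts for φ(d) elements.
Cyclic subgroups by order — order 1: 1; order 2: 1; order 3: 4; order 4: 1; order 6: 4; order 12: 4.
Total: 15.

15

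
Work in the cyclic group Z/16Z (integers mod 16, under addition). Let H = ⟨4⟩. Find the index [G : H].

|⟨4⟩| = 4 and |G| = 16.
By Lagrange, [G : H] = |G|/|H| = 16/4 = 4.

4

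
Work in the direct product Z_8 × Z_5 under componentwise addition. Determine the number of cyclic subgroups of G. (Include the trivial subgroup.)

A cyclic subgroup of order d is generated by each of its φ(d) elements of order d, so the cyclic subgroups of order d number (#elements of order d)/φ(d).
Cyclic subgroups by order — order 1: 1; order 2: 1; order 4: 1; order 5: 1; order 8: 1; order 10: 1; order 20: 1; order 40: 1.
Total: 8.

8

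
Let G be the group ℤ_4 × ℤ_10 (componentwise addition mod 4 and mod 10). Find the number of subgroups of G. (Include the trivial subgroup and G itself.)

16

|G| = 40, so by Lagrange every subgroup order divides 40. Divisors: 1, 2, 4, 5, 8, 10, 20, 40.
Subgroups by order — order 1: 1; order 2: 3; order 4: 3; order 5: 1; order 8: 1; order 10: 3; order 20: 3; order 40: 1.
Total: 1 + 3 + 3 + 1 + 1 + 3 + 3 + 1 = 16.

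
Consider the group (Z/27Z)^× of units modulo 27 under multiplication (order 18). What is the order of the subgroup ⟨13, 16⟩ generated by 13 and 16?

|⟨13⟩| = 9 and |⟨16⟩| = 9, so |H| is a multiple of lcm(9, 9) = 9 and divides |G| = 18.
Closing under the operation: H = {1, 4, 7, 10, 13, 16, 19, 22, 25}, so |H| = 9.

9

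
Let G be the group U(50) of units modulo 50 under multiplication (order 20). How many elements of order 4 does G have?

2

The elements of order 4 are: 7, 43.
That's 2.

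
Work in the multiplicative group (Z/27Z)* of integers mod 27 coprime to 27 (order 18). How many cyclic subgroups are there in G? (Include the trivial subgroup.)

6

Each element a generates a cyclic subgroup ⟨a⟩; distinct elements may generate the same one (a cyclic group of order d has φ(d) generators).
Cyclic subgroups by order — order 1: 1; order 2: 1; order 3: 1; order 6: 1; order 9: 1; order 18: 1.
Total: 6.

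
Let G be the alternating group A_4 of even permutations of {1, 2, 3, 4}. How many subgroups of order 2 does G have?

|G| = 12 and 2 | 12, so subgroups of order 2 are possible by Lagrange.
The subgroups of order 2 are: {e, (1 2)(3 4)}; {e, (1 3)(2 4)}; {e, (1 4)(2 3)}.
So G has 3 subgroups of order 2.

3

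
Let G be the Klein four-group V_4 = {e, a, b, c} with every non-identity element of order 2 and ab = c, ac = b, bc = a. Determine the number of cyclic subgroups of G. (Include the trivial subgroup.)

Each element a generates a cyclic subgroup ⟨a⟩; distinct elements may generate the same one (a cyclic group of order d has φ(d) generators).
Cyclic subgroups by order — order 1: 1; order 2: 3.
Total: 4.

4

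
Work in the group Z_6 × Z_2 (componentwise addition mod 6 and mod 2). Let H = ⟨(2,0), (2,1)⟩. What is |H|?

|⟨(2,0)⟩| = 3 and |⟨(2,1)⟩| = 6, so |H| is a multiple of lcm(3, 6) = 6 and divides |G| = 12.
Closing under the operation: H = {(0,0), (0,1), (2,0), (2,1), (4,0), (4,1)}, so |H| = 6.

6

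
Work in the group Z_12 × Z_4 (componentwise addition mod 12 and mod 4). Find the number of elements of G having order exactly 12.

24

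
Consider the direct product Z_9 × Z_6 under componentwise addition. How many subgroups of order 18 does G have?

4

|G| = 54 and 18 | 54, so subgroups of order 18 are possible by Lagrange.
The subgroups of order 18 are: {(0,0), (0,1), (0,2), (0,3), (0,4), (0,5), (3,0), (3,1), (3,2), (3,3), (3,4), (3,5), (6,0), (6,1), (6,2), (6,3), (6,4), (6,5)}; {(0,0), (0,3), (1,0), (1,3), (2,0), (2,3), (3,0), (3,3), (4,0), (4,3), (5,0), (5,3), (6,0), (6,3), (7,0), (7,3), (8,0), (8,3)}; {(0,0), (0,3), (1,1), (1,4), (2,2), (2,5), (3,0), (3,3), (4,1), (4,4), (5,2), (5,5), (6,0), (6,3), (7,1), (7,4), (8,2), (8,5)}; {(0,0), (0,3), (1,2), (1,5), (2,1), (2,4), (3,0), (3,3), (4,2), (4,5), (5,1), (5,4), (6,0), (6,3), (7,2), (7,5), (8,1), (8,4)}.
So G has 4 subgroups of order 18.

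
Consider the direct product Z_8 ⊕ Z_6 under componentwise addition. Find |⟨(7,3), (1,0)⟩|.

|⟨(7,3)⟩| = 8 and |⟨(1,0)⟩| = 8, so |H| is a multiple of lcm(8, 8) = 8 and divides |G| = 48.
Closing under the operation: H = {(0,0), (0,3), (1,0), (1,3), (2,0), (2,3), (3,0), (3,3), (4,0), (4,3), (5,0), (5,3), (6,0), (6,3), (7,0), (7,3)}, so |H| = 16.

16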